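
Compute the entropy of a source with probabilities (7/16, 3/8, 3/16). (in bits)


H = -sum(p_i * log2(p_i)). Terms: -(7/16)*log2(7/16) = 0.521782; -(3/8)*log2(3/8) = 0.530639; -(3/16)*log2(3/16) = 0.452820. H = 0.521782 + 0.530639 + 0.452820 = 1.5052

1.5052 bits


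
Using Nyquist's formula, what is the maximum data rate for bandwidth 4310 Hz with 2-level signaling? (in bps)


Rate = 2 * B * log2(M) = 2 * 4310 * 1.0 = 8620.0

8620.0 bps


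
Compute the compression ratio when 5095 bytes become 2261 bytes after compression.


Ratio = original / compressed = 5095 / 2261 = 2.2534

2.2534


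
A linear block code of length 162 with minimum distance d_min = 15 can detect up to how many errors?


Detection capability = d_min - 1 = 15 - 1 = 14

14 errors


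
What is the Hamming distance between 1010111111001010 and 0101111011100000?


Count differing positions: ^ ^ ^ ^ . . . ^ . . ^ . ^ . ^ . = 8 differences

8


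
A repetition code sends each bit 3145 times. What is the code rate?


Rate = k/n = 1/3145

1/3145


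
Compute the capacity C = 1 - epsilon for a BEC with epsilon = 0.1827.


C = 1 - epsilon = 1 - 0.1827 = 0.8173

0.8173 bits


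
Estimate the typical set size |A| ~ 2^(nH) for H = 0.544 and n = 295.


log2|A_typical| = nH = 295 * 0.544 = 160.48, so |A_typical| ~ 2^160.48 = 2.038e+48

2.038e+48


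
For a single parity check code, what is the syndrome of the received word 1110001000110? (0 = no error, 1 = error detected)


Syndrome = XOR of all bits = 1 XOR 1 XOR 1 XOR 0 XOR 0 XOR 0 XOR 1 XOR 0 XOR 0 XOR 0 XOR 1 XOR 1 XOR 0 = 0

0


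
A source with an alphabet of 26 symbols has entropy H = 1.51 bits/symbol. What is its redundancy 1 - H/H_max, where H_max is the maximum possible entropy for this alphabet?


H_max = log2(K) = log2(26) = 4.7004 bits/symbol. Redundancy = 1 - H/H_max = 1 - 1.51/4.7004 = 1 - 0.3212 = 0.6788

0.6788


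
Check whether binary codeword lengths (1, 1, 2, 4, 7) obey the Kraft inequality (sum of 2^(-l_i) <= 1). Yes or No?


Kraft sum = sum(2^(-l_i)) = 1.3203, need <= 1. Result: violated (a binary prefix-free code with these lengths cannot exist)

No


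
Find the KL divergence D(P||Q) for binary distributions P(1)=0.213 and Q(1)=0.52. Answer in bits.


KL = p*log2(p/q) + (1-p)*log2((1-p)/(1-q)) = 0.213*log2(0.213/0.52) + 0.787*log2(0.787/0.48) = 0.2871

0.2871 bits


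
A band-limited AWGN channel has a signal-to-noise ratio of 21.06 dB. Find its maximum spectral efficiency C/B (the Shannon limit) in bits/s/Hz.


SNR_linear = 10^(21.06/10) = 127.6439; C/B = log2(1 + SNR_linear) = log2(1 + 127.6439) = 7.0072

7.0072 bits/s/Hz


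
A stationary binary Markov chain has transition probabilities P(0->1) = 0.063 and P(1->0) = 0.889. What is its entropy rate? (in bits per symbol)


Stationary distribution: pi_0 = p10/(p01+p10) = 0.9338, pi_1 = 0.0662. Entropy rate H' = pi_0*H(p01) + pi_1*H(p10) = 0.9338*0.3392 + 0.0662*0.5029 = 0.3501

0.3501 bits/symbol


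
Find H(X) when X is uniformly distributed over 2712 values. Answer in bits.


H = log2(n) = log2(2712) = 11.4051

11.4051 bits


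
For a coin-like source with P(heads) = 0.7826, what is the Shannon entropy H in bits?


H = -p*log2(p) - (1-p)*log2(1-p). -0.7826*log2(0.7826) = 0.276769; -0.2174*log2(0.2174) = 0.478623. H = 0.276769 + 0.478623 = 0.7554

0.7554 bits


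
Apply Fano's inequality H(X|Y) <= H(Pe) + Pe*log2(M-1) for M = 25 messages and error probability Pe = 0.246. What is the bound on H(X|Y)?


H(Pe) = -Pe*log2(Pe) - (1-Pe)*log2(1-Pe) = -0.246*log2(0.246) - 0.754*log2(0.754) = 0.497724 + 0.307152 = 0.8049. Pe*log2(M-1) = 0.246*log2(24) = 1.127901. Bound = H(Pe) + Pe*log2(M-1) = 0.497724 + 0.307152 + 1.127901 = 1.9328

1.9328 bits


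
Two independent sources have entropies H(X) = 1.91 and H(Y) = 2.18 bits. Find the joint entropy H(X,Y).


For independent variables, H(X,Y) = H(X) + H(Y) = 1.91 + 2.18 = 4.09

4.09 bits


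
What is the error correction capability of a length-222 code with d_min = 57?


Correction capability = floor((d-1)/2) = floor((57-1)/2) = 28

28 errors


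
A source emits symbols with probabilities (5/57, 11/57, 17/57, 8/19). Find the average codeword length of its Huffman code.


Huffman construction (repeatedly merge the two least-probable nodes; each merge adds 1 bit to every symbol beneath it): 5/57 + 11/57 = 16/57; 16/57 + 17/57 = 11/19; 8/19 + 11/19 = 1. Resulting codeword lengths (in the order the probabilities were given): (3, 3, 2, 1). L_avg = sum(p_i * l_i) = 5/57*3 + 11/57*3 + 17/57*2 + 8/19*1 = 106/57 = 1.8596

1.8596 bits


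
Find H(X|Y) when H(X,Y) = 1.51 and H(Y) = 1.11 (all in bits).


H(X|Y) = H(X,Y) - H(Y) = 1.51 - 1.11 = 0.4

0.4 bits


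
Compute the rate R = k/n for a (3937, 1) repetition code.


Rate = k/n = 1/3937

1/3937


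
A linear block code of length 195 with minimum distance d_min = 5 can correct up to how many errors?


Correction capability = floor((d-1)/2) = floor((5-1)/2) = 2

2 errors


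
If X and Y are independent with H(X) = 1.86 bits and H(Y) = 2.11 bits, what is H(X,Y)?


For independent variables, H(X,Y) = H(X) + H(Y) = 1.86 + 2.11 = 3.97

3.97 bits


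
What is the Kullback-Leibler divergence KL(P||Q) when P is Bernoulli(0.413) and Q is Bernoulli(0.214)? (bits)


KL = p*log2(p/q) + (1-p)*log2((1-p)/(1-q)) = 0.413*log2(0.413/0.214) + 0.587*log2(0.587/0.786) = 0.1445

0.1445 bits


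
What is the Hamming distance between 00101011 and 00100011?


Count differing positions: . . . . ^ . . . = 1 differences

1


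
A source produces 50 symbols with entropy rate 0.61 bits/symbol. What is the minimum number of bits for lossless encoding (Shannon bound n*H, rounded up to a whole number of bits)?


Minimum bits >= n * H = 50 * 0.61 = 30.5, rounded up to a whole number of bits = 31

31 bits


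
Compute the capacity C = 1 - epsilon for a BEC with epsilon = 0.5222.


C = 1 - epsilon = 1 - 0.5222 = 0.4778

0.4778 bits


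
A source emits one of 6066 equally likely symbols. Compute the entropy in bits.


H = log2(n) = log2(6066) = 12.5665

12.5665 bits


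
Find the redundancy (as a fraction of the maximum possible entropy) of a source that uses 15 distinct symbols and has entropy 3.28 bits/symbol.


H_max = log2(K) = log2(15) = 3.9069 bits/symbol. Redundancy = 1 - H/H_max = 1 - 3.28/3.9069 = 1 - 0.8395 = 0.1605

0.1605


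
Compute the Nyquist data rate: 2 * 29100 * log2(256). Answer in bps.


Rate = 2 * B * log2(M) = 2 * 29100 * 8.0 = 465600.0

465600.0 bps


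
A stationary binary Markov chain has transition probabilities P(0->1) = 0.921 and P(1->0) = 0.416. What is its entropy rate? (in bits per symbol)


Stationary distribution: pi_0 = p10/(p01+p10) = 0.3111, pi_1 = 0.6889. Entropy rate H' = pi_0*H(p01) + pi_1*H(p10) = 0.3111*0.3986 + 0.6889*0.9795 = 0.7988

0.7988 bits/symbol


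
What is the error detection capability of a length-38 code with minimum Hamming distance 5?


Detection capability = d_min - 1 = 5 - 1 = 4

4 errors


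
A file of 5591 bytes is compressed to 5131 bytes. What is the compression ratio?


Ratio = original / compressed = 5591 / 5131 = 1.0897

1.0897


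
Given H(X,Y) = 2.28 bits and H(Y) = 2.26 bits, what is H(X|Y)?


H(X|Y) = H(X,Y) - H(Y) = 2.28 - 2.26 = 0.02

0.02 bits


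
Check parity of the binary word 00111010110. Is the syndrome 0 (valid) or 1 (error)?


Syndrome = XOR of all bits = 0 XOR 0 XOR 1 XOR 1 XOR 1 XOR 0 XOR 1 XOR 0 XOR 1 XOR 1 XOR 0 = 0

0


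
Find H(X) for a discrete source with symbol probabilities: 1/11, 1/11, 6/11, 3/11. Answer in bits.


H = -sum(p_i * log2(p_i)). Terms: -(1/11)*log2(1/11) = 0.314494; -(1/11)*log2(1/11) = 0.314494; -(6/11)*log2(6/11) = 0.476983; -(3/11)*log2(3/11) = 0.511219. H = 0.314494 + 0.314494 + 0.476983 + 0.511219 = 1.6172

1.6172 bits


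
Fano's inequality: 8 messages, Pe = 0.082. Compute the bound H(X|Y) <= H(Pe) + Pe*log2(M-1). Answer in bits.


H(Pe) = -Pe*log2(Pe) - (1-Pe)*log2(1-Pe) = -0.082*log2(0.082) - 0.918*log2(0.918) = 0.295875 + 0.113312 = 0.4092. Pe*log2(M-1) = 0.082*log2(7) = 0.230203. Bound = H(Pe) + Pe*log2(M-1) = 0.295875 + 0.113312 + 0.230203 = 0.6394

0.6394 bits


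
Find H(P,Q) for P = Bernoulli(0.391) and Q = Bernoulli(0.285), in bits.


H(P,Q) = -p*log2(q) - (1-p)*log2(1-q). -0.391*log2(0.285) = 0.708088; -0.609*log2(0.715) = 0.294747. H(P,Q) = 0.708088 + 0.294747 = 1.0028

1.0028 bits


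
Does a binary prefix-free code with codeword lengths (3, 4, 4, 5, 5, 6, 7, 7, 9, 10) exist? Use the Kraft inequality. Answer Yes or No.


Kraft sum = sum(2^(-l_i)) = 0.3467, need <= 1. Result: satisfied (a binary prefix-free code with these lengths exists)

Yes


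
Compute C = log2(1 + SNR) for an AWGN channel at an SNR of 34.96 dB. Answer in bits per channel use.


SNR_linear = 10^(34.96/10) = 3133.2857; C = log2(1 + SNR_linear) = log2(1 + 3133.2857) = 11.6139

11.6139 bits/channel use


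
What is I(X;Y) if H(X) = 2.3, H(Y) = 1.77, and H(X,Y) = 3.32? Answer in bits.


I(X;Y) = H(X) + H(Y) - H(X,Y) = 2.3 + 1.77 - 3.32 = 0.75

0.75 bits


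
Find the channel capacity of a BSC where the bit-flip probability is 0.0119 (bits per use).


H(p) = -p*log2(p) - (1-p)*log2(1-p) = -0.0119*log2(0.0119) - 0.9881*log2(0.9881) = 0.076075 + 0.017066 = 0.0931. C = 1 - H(p) = 1 - 0.0931 = 0.9069

0.9069 bits


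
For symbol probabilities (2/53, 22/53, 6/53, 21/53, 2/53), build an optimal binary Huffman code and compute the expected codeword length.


Huffman construction (repeatedly merge the two least-probable nodes; each merge adds 1 bit to every symbol beneath it): 2/53 + 2/53 = 4/53; 4/53 + 6/53 = 10/53; 10/53 + 21/53 = 31/53; 22/53 + 31/53 = 1. Resulting codeword lengths (in the order the probabilities were given): (4, 1, 3, 2, 4). L_avg = sum(p_i * l_i) = 2/53*4 + 22/53*1 + 6/53*3 + 21/53*2 + 2/53*4 = 98/53 = 1.8491

1.8491 bits


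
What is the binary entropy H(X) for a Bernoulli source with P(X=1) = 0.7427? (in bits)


H = -p*log2(p) - (1-p)*log2(1-p). -0.7427*log2(0.7427) = 0.318729; -0.2573*log2(0.2573) = 0.503916. H = 0.318729 + 0.503916 = 0.8226

0.8226 bits


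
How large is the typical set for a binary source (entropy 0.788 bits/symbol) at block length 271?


log2|A_typical| = nH = 271 * 0.788 = 213.548, so |A_typical| ~ 2^213.548 = 1.925e+64

1.925e+64


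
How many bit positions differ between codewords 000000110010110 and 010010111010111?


Count differing positions: . ^ . . ^ . . . ^ . . . . . ^ = 4 differences

4


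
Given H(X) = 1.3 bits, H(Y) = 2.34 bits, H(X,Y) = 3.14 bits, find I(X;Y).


I(X;Y) = H(X) + H(Y) - H(X,Y) = 1.3 + 2.34 - 3.14 = 0.5

0.5 bits


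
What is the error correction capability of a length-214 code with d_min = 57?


Correction capability = floor((d-1)/2) = floor((57-1)/2) = 28

28 errors


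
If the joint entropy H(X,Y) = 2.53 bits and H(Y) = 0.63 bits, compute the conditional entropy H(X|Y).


H(X|Y) = H(X,Y) - H(Y) = 2.53 - 0.63 = 1.9

1.9 bits


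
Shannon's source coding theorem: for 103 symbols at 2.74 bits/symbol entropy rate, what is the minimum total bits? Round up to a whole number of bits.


Minimum bits >= n * H = 103 * 2.74 = 282.22, rounded up to a whole number of bits = 283

283 bits


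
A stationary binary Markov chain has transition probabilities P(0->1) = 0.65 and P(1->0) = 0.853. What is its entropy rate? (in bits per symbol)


Stationary distribution: pi_0 = p10/(p01+p10) = 0.5675, pi_1 = 0.4325. Entropy rate H' = pi_0*H(p01) + pi_1*H(p10) = 0.5675*0.9341 + 0.4325*0.6023 = 0.7906

0.7906 bits/symbol


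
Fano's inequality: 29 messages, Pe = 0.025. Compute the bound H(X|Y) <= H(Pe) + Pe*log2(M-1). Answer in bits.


H(Pe) = -Pe*log2(Pe) - (1-Pe)*log2(1-Pe) = -0.025*log2(0.025) - 0.975*log2(0.975) = 0.133048 + 0.035613 = 0.1687. Pe*log2(M-1) = 0.025*log2(28) = 0.120184. Bound = H(Pe) + Pe*log2(M-1) = 0.133048 + 0.035613 + 0.120184 = 0.2888

0.2888 bits


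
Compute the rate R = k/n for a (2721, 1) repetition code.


Rate = k/n = 1/2721

1/2721


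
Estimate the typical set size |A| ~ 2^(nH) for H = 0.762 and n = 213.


log2|A_typical| = nH = 213 * 0.762 = 162.306, so |A_typical| ~ 2^162.306 = 7.227e+48

7.227e+48


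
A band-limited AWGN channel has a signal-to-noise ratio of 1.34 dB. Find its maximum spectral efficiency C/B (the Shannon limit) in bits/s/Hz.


SNR_linear = 10^(1.34/10) = 1.3614; C/B = log2(1 + SNR_linear) = log2(1 + 1.3614) = 1.2397

1.2397 bits/s/Hz


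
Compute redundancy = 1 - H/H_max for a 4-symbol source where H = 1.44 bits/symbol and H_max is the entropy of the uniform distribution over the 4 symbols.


H_max = log2(K) = log2(4) = 2.0 bits/symbol. Redundancy = 1 - H/H_max = 1 - 1.44/2.0 = 1 - 0.72 = 0.28

0.28


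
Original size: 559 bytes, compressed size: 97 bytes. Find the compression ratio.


Ratio = original / compressed = 559 / 97 = 5.7629

5.7629


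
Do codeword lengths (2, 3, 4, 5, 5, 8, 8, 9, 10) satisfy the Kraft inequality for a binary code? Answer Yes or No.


Kraft sum = sum(2^(-l_i)) = 0.5107, need <= 1. Result: satisfied (a binary prefix-free code with these lengths exists)

Yes


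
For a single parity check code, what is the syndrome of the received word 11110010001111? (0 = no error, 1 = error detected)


Syndrome = XOR of all bits = 1 XOR 1 XOR 1 XOR 1 XOR 0 XOR 0 XOR 1 XOR 0 XOR 0 XOR 0 XOR 1 XOR 1 XOR 1 XOR 1 = 1

1


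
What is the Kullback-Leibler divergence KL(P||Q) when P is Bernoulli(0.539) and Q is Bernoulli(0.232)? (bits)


KL = p*log2(p/q) + (1-p)*log2((1-p)/(1-q)) = 0.539*log2(0.539/0.232) + 0.461*log2(0.461/0.768) = 0.3161

0.3161 bits


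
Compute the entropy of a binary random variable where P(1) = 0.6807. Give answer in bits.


H = -p*log2(p) - (1-p)*log2(1-p). -0.6807*log2(0.6807) = 0.377727; -0.3193*log2(0.3193) = 0.525892. H = 0.377727 + 0.525892 = 0.9036

0.9036 bits


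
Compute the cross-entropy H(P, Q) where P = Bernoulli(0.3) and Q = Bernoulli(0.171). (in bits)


H(P,Q) = -p*log2(q) - (1-p)*log2(1-q). -0.3*log2(0.171) = 0.764380; -0.7*log2(0.829) = 0.189389. H(P,Q) = 0.764380 + 0.189389 = 0.9538

0.9538 bits


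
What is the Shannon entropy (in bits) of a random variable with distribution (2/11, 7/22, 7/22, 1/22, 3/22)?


H = -sum(p_i * log2(p_i)). Terms: -(2/11)*log2(2/11) = 0.447169; -(7/22)*log2(7/22) = 0.525661; -(7/22)*log2(7/22) = 0.525661; -(1/22)*log2(1/22) = 0.202701; -(3/22)*log2(3/22) = 0.391973. H = 0.447169 + 0.525661 + 0.525661 + 0.202701 + 0.391973 = 2.0932

2.0932 bits


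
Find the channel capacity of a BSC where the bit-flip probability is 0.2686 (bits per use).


H(p) = -p*log2(p) - (1-p)*log2(1-p) = -0.2686*log2(0.2686) - 0.7314*log2(0.7314) = 0.509392 + 0.330057 = 0.8394. C = 1 - H(p) = 1 - 0.8394 = 0.1606

0.1606 bits


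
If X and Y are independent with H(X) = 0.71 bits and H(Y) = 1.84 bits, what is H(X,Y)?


For independent variables, H(X,Y) = H(X) + H(Y) = 0.71 + 1.84 = 2.55

2.55 bits


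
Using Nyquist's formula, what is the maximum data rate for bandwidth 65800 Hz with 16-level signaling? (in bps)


Rate = 2 * B * log2(M) = 2 * 65800 * 4.0 = 526400.0

526400.0 bps


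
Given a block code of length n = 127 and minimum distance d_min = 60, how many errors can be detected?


Detection capability = d_min - 1 = 60 - 1 = 59

59 errors


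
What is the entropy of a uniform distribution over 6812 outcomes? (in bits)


H = log2(n) = log2(6812) = 12.7339

12.7339 bits


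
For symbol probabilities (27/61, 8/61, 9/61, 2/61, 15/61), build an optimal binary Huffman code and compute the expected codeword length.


Huffman construction (repeatedly merge the two least-probable nodes; each merge adds 1 bit to every symbol beneath it): 2/61 + 8/61 = 10/61; 9/61 + 10/61 = 19/61; 15/61 + 19/61 = 34/61; 27/61 + 34/61 = 1. Resulting codeword lengths (in the order the probabilities were given): (1, 4, 3, 4, 2). L_avg = sum(p_i * l_i) = 27/61*1 + 8/61*4 + 9/61*3 + 2/61*4 + 15/61*2 = 124/61 = 2.0328

2.0328 bits


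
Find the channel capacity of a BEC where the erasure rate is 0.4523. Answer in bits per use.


C = 1 - epsilon = 1 - 0.4523 = 0.5477

0.5477 bits


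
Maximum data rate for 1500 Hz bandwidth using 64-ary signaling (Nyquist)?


Rate = 2 * B * log2(M) = 2 * 1500 * 6.0 = 18000.0

18000.0 bps


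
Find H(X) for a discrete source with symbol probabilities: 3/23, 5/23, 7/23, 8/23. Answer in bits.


H = -sum(p_i * log2(p_i)). Terms: -(3/23)*log2(3/23) = 0.383296; -(5/23)*log2(5/23) = 0.478616; -(7/23)*log2(7/23) = 0.522324; -(8/23)*log2(8/23) = 0.529935. H = 0.383296 + 0.478616 + 0.522324 + 0.529935 = 1.9142

1.9142 bits


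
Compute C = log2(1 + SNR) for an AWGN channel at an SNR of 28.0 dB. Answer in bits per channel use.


SNR_linear = 10^(28.0/10) = 630.9573; C = log2(1 + SNR_linear) = log2(1 + 630.9573) = 9.3037

9.3037 bits/channel use


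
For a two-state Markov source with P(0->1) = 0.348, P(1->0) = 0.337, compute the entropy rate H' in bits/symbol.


Stationary distribution: pi_0 = p10/(p01+p10) = 0.492, pi_1 = 0.508. Entropy rate H' = pi_0*H(p01) + pi_1*H(p10) = 0.492*0.9323 + 0.508*0.9219 = 0.927

0.927 bits/symbol


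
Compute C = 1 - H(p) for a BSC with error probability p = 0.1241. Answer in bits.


H(p) = -p*log2(p) - (1-p)*log2(1-p) = -0.1241*log2(0.1241) - 0.8759*log2(0.8759) = 0.373594 + 0.167439 = 0.541. C = 1 - H(p) = 1 - 0.541 = 0.459

0.459 bits


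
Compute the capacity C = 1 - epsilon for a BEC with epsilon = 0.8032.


C = 1 - epsilon = 1 - 0.8032 = 0.1968

0.1968 bits


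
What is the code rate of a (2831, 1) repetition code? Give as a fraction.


Rate = k/n = 1/2831

1/2831


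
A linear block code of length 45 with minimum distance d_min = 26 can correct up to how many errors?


Correction capability = floor((d-1)/2) = floor((26-1)/2) = 12

12 errors


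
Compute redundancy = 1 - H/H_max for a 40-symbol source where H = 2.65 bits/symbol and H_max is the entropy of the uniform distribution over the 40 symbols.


H_max = log2(K) = log2(40) = 5.3219 bits/symbol. Redundancy = 1 - H/H_max = 1 - 2.65/5.3219 = 1 - 0.4979 = 0.5021

0.5021


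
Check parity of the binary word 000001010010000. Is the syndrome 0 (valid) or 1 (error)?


Syndrome = XOR of all bits = 0 XOR 0 XOR 0 XOR 0 XOR 0 XOR 1 XOR 0 XOR 1 XOR 0 XOR 0 XOR 1 XOR 0 XOR 0 XOR 0 XOR 0 = 1

1


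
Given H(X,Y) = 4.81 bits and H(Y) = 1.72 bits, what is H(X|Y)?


H(X|Y) = H(X,Y) - H(Y) = 4.81 - 1.72 = 3.09

3.09 bits


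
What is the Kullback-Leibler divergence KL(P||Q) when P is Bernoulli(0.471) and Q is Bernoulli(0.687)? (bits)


KL = p*log2(p/q) + (1-p)*log2((1-p)/(1-q)) = 0.471*log2(0.471/0.687) + 0.529*log2(0.529/0.313) = 0.144

0.144 bits


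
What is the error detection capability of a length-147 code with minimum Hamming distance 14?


Detection capability = d_min - 1 = 14 - 1 = 13

13 errors


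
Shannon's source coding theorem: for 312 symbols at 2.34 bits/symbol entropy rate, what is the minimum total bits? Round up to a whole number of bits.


Minimum bits >= n * H = 312 * 2.34 = 730.08, rounded up to a whole number of bits = 731

731 bits


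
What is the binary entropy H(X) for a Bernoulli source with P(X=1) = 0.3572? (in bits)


H = -p*log2(p) - (1-p)*log2(1-p). -0.3572*log2(0.3572) = 0.530512; -0.6428*log2(0.6428) = 0.409822. H = 0.530512 + 0.409822 = 0.9403

0.9403 bits


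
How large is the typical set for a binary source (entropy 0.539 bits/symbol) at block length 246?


log2|A_typical| = nH = 246 * 0.539 = 132.594, so |A_typical| ~ 2^132.594 = 8.218e+39

8.218e+39


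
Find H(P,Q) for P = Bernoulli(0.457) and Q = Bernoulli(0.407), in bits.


H(P,Q) = -p*log2(q) - (1-p)*log2(1-q). -0.457*log2(0.407) = 0.592683; -0.543*log2(0.593) = 0.409366. H(P,Q) = 0.592683 + 0.409366 = 1.002

1.002 bits


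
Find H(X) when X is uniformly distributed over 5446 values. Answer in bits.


H = log2(n) = log2(5446) = 12.411

12.411 bits


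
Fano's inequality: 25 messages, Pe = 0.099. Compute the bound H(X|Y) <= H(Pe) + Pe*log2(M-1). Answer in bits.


H(Pe) = -Pe*log2(Pe) - (1-Pe)*log2(1-Pe) = -0.099*log2(0.099) - 0.901*log2(0.901) = 0.330306 + 0.135511 = 0.4658. Pe*log2(M-1) = 0.099*log2(24) = 0.453911. Bound = H(Pe) + Pe*log2(M-1) = 0.330306 + 0.135511 + 0.453911 = 0.9197

0.9197 bits


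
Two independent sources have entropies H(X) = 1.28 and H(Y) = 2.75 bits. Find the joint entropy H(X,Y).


For independent variables, H(X,Y) = H(X) + H(Y) = 1.28 + 2.75 = 4.03

4.03 bits


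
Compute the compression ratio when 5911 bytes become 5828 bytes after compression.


Ratio = original / compressed = 5911 / 5828 = 1.0142

1.0142


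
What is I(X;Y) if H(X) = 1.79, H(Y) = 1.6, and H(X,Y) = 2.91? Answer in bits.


I(X;Y) = H(X) + H(Y) - H(X,Y) = 1.79 + 1.6 - 2.91 = 0.48

0.48 bits


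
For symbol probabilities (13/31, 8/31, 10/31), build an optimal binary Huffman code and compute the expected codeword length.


Huffman construction (repeatedly merge the two least-probable nodes; each merge adds 1 bit to every symbol beneath it): 8/31 + 10/31 = 18/31; 13/31 + 18/31 = 1. Resulting codeword lengths (in the order the probabilities were given): (1, 2, 2). L_avg = sum(p_i * l_i) = 13/31*1 + 8/31*2 + 10/31*2 = 49/31 = 1.5806

1.5806 bits


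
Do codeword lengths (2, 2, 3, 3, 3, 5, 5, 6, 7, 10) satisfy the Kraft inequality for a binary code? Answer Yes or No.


Kraft sum = sum(2^(-l_i)) = 0.9619, need <= 1. Result: satisfied (a binary prefix-free code with these lengths exists)

Yes


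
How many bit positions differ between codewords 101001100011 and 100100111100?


Count differing positions: . . ^ ^ . ^ . ^ ^ ^ ^ ^ = 8 differences

8


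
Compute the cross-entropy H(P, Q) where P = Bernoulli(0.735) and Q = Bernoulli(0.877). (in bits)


H(P,Q) = -p*log2(q) - (1-p)*log2(1-q). -0.735*log2(0.877) = 0.139173; -0.265*log2(0.123) = 0.801166. H(P,Q) = 0.139173 + 0.801166 = 0.9403

0.9403 bits


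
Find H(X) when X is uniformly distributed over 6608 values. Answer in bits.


H = log2(n) = log2(6608) = 12.69

12.69 bits


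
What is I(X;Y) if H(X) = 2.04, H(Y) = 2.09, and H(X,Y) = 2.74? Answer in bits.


I(X;Y) = H(X) + H(Y) - H(X,Y) = 2.04 + 2.09 - 2.74 = 1.39

1.39 bits


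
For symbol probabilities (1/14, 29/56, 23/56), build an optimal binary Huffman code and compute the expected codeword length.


Huffman construction (repeatedly merge the two least-probable nodes; each merge adds 1 bit to every symbol beneath it): 1/14 + 23/56 = 27/56; 27/56 + 29/56 = 1. Resulting codeword lengths (in the order the probabilities were given): (2, 1, 2). L_avg = sum(p_i * l_i) = 1/14*2 + 29/56*1 + 23/56*2 = 83/56 = 1.4821

1.4821 bits


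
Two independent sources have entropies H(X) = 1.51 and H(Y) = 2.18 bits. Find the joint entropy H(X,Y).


For independent variables, H(X,Y) = H(X) + H(Y) = 1.51 + 2.18 = 3.69

3.69 bits


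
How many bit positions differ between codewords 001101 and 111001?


Count differing positions: ^ ^ . ^ . . = 3 differences

3


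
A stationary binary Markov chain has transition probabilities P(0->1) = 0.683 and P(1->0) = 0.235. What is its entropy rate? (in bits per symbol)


Stationary distribution: pi_0 = p10/(p01+p10) = 0.256, pi_1 = 0.744. Entropy rate H' = pi_0*H(p01) + pi_1*H(p10) = 0.256*0.9011 + 0.744*0.7866 = 0.8159

0.8159 bits/symbol


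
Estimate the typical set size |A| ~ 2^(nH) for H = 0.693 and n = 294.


log2|A_typical| = nH = 294 * 0.693 = 203.742, so |A_typical| ~ 2^203.742 = 2.150e+61

2.150e+61


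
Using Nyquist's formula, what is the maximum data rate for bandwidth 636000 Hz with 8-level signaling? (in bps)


Rate = 2 * B * log2(M) = 2 * 636000 * 3.0 = 3816000.0

3816000.0 bps


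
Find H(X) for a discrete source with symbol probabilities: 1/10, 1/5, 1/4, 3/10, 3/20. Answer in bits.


H = -sum(p_i * log2(p_i)). Terms: -(1/10)*log2(1/10) = 0.332193; -(1/5)*log2(1/5) = 0.464386; -(1/4)*log2(1/4) = 0.500000; -(3/10)*log2(3/10) = 0.521090; -(3/20)*log2(3/20) = 0.410545. H = 0.332193 + 0.464386 + 0.500000 + 0.521090 + 0.410545 = 2.2282

2.2282 bits


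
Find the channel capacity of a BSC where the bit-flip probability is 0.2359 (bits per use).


H(p) = -p*log2(p) - (1-p)*log2(1-p) = -0.2359*log2(0.2359) - 0.7641*log2(0.7641) = 0.491557 + 0.296598 = 0.7882. C = 1 - H(p) = 1 - 0.7882 = 0.2118

0.2118 bits


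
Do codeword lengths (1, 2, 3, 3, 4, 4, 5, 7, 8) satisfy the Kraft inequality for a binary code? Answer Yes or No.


Kraft sum = sum(2^(-l_i)) = 1.168, need <= 1. Result: violated (a binary prefix-free code with these lengths cannot exist)

No


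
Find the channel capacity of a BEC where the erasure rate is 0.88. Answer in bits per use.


C = 1 - epsilon = 1 - 0.88 = 0.12

0.12 bits


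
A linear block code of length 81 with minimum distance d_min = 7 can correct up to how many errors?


Correction capability = floor((d-1)/2) = floor((7-1)/2) = 3

3 errors


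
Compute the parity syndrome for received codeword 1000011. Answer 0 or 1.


Syndrome = XOR of all bits = 1 XOR 0 XOR 0 XOR 0 XOR 0 XOR 1 XOR 1 = 1

1


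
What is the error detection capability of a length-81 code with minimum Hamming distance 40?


Detection capability = d_min - 1 = 40 - 1 = 39

39 errors


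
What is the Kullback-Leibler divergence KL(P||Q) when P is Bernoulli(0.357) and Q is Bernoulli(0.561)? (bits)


KL = p*log2(p/q) + (1-p)*log2((1-p)/(1-q)) = 0.357*log2(0.357/0.561) + 0.643*log2(0.643/0.439) = 0.1212

0.1212 bits


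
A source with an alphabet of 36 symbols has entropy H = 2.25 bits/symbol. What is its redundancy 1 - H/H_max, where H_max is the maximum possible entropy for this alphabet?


H_max = log2(K) = log2(36) = 5.1699 bits/symbol. Redundancy = 1 - H/H_max = 1 - 2.25/5.1699 = 1 - 0.4352 = 0.5648

0.5648


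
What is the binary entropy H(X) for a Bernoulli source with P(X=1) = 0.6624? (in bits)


H = -p*log2(p) - (1-p)*log2(1-p). -0.6624*log2(0.6624) = 0.393615; -0.3376*log2(0.3376) = 0.528889. H = 0.393615 + 0.528889 = 0.9225

0.9225 bits


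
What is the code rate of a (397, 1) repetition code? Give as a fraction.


Rate = k/n = 1/397

1/397


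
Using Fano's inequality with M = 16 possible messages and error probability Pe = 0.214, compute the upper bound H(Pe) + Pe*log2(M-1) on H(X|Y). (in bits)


H(Pe) = -Pe*log2(Pe) - (1-Pe)*log2(1-Pe) = -0.214*log2(0.214) - 0.786*log2(0.786) = 0.476004 + 0.273055 = 0.7491. Pe*log2(M-1) = 0.214*log2(15) = 0.836075. Bound = H(Pe) + Pe*log2(M-1) = 0.476004 + 0.273055 + 0.836075 = 1.5851

1.5851 bits


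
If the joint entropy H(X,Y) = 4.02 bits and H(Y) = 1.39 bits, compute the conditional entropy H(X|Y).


H(X|Y) = H(X,Y) - H(Y) = 4.02 - 1.39 = 2.63

2.63 bits


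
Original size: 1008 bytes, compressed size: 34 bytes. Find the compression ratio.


Ratio = original / compressed = 1008 / 34 = 29.6471

29.6471


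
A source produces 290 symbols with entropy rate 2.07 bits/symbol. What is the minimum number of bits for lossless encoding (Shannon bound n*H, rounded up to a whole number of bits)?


Minimum bits >= n * H = 290 * 2.07 = 600.3, rounded up to a whole number of bits = 601

601 bits


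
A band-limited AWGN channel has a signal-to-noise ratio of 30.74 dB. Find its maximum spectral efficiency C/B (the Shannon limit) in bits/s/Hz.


SNR_linear = 10^(30.74/10) = 1185.7687; C/B = log2(1 + SNR_linear) = log2(1 + 1185.7687) = 10.2128

10.2128 bits/s/Hz


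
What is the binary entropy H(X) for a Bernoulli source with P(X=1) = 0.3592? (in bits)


H = -p*log2(p) - (1-p)*log2(1-p). -0.3592*log2(0.3592) = 0.530589; -0.6408*log2(0.6408) = 0.411428. H = 0.530589 + 0.411428 = 0.942

0.942 bits


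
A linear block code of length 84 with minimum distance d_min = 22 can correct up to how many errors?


Correction capability = floor((d-1)/2) = floor((22-1)/2) = 10

10 errors


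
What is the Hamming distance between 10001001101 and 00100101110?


Count differing positions: ^ . ^ . ^ ^ . . . ^ ^ = 6 differences

6


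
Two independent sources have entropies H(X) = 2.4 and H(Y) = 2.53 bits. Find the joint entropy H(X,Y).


For independent variables, H(X,Y) = H(X) + H(Y) = 2.4 + 2.53 = 4.93

4.93 bits


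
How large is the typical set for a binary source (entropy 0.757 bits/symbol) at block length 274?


log2|A_typical| = nH = 274 * 0.757 = 207.418, so |A_typical| ~ 2^207.418 = 2.748e+62

2.748e+62


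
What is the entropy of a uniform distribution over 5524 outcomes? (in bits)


H = log2(n) = log2(5524) = 12.4315

12.4315 bits


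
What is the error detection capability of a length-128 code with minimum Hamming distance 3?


Detection capability = d_min - 1 = 3 - 1 = 2

2 errors


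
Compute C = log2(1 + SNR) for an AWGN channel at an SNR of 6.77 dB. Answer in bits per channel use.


SNR_linear = 10^(6.77/10) = 4.7534; C = log2(1 + SNR_linear) = log2(1 + 4.7534) = 2.5244

2.5244 bits/channel use


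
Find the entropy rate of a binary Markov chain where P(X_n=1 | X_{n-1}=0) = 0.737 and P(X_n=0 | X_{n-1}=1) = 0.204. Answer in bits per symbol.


Stationary distribution: pi_0 = p10/(p01+p10) = 0.2168, pi_1 = 0.7832. Entropy rate H' = pi_0*H(p01) + pi_1*H(p10) = 0.2168*0.8312 + 0.7832*0.7299 = 0.7518

0.7518 bits/symbol


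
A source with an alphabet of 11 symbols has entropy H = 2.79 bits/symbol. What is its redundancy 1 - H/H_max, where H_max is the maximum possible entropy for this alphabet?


H_max = log2(K) = log2(11) = 3.4594 bits/symbol. Redundancy = 1 - H/H_max = 1 - 2.79/3.4594 = 1 - 0.8065 = 0.1935

0.1935


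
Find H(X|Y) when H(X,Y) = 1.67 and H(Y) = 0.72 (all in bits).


H(X|Y) = H(X,Y) - H(Y) = 1.67 - 0.72 = 0.95

0.95 bits


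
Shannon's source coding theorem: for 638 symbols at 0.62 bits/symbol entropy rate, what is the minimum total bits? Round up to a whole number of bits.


Minimum bits >= n * H = 638 * 0.62 = 395.56, rounded up to a whole number of bits = 396

396 bits


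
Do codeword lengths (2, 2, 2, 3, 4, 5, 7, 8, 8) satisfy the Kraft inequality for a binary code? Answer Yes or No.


Kraft sum = sum(2^(-l_i)) = 0.9844, need <= 1. Result: satisfied (a binary prefix-free code with these lengths exists)

Yes


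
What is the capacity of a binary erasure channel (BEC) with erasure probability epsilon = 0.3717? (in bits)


C = 1 - epsilon = 1 - 0.3717 = 0.6283

0.6283 bits


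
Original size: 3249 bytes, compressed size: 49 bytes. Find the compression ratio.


Ratio = original / compressed = 3249 / 49 = 66.3061

66.3061


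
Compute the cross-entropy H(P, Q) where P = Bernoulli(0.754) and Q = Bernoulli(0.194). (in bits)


H(P,Q) = -p*log2(q) - (1-p)*log2(1-q). -0.754*log2(0.194) = 1.783867; -0.246*log2(0.806) = 0.076542. H(P,Q) = 1.783867 + 0.076542 = 1.8604

1.8604 bits


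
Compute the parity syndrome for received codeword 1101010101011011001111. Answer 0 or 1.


Syndrome = XOR of all bits = 1 XOR 1 XOR 0 XOR 1 XOR 0 XOR 1 XOR 0 XOR 1 XOR 0 XOR 1 XOR 0 XOR 1 XOR 1 XOR 0 XOR 1 XOR 1 XOR 0 XOR 0 XOR 1 XOR 1 XOR 1 XOR 1 = 0

0


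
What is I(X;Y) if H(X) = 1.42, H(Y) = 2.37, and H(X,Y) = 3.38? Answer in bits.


I(X;Y) = H(X) + H(Y) - H(X,Y) = 1.42 + 2.37 - 3.38 = 0.41

0.41 bits


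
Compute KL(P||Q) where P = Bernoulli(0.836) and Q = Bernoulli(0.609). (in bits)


KL = p*log2(p/q) + (1-p)*log2((1-p)/(1-q)) = 0.836*log2(0.836/0.609) + 0.164*log2(0.164/0.391) = 0.1765

0.1765 bits


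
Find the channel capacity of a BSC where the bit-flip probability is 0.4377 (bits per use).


H(p) = -p*log2(p) - (1-p)*log2(1-p) = -0.4377*log2(0.4377) - 0.5623*log2(0.5623) = 0.521732 + 0.467040 = 0.9888. C = 1 - H(p) = 1 - 0.9888 = 0.0112

0.0112 bits


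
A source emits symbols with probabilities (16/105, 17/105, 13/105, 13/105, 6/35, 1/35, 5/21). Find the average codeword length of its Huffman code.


Huffman construction (repeatedly merge the two least-probable nodes; each merge adds 1 bit to every symbol beneath it): 1/35 + 13/105 = 16/105; 13/105 + 16/105 = 29/105; 16/105 + 17/105 = 11/35; 6/35 + 5/21 = 43/105; 29/105 + 11/35 = 62/105; 43/105 + 62/105 = 1. Resulting codeword lengths (in the order the probabilities were given): (3, 3, 4, 3, 2, 4, 2). L_avg = sum(p_i * l_i) = 16/105*3 + 17/105*3 + 13/105*4 + 13/105*3 + 6/35*2 + 1/35*4 + 5/21*2 = 96/35 = 2.7429

2.7429 bits


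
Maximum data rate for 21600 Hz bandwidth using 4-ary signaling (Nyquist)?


Rate = 2 * B * log2(M) = 2 * 21600 * 2.0 = 86400.0

86400.0 bps


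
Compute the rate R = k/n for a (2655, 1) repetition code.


Rate = k/n = 1/2655

1/2655


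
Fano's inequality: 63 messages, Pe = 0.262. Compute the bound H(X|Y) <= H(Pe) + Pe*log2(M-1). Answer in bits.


H(Pe) = -Pe*log2(Pe) - (1-Pe)*log2(1-Pe) = -0.262*log2(0.262) - 0.738*log2(0.738) = 0.506279 + 0.323471 = 0.8297. Pe*log2(M-1) = 0.262*log2(62) = 1.559999. Bound = H(Pe) + Pe*log2(M-1) = 0.506279 + 0.323471 + 1.559999 = 2.3897

2.3897 bits


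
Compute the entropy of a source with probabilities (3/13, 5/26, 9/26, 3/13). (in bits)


H = -sum(p_i * log2(p_i)). Terms: -(3/13)*log2(3/13) = 0.488187; -(5/26)*log2(5/26) = 0.457406; -(9/26)*log2(9/26) = 0.529794; -(3/13)*log2(3/13) = 0.488187. H = 0.488187 + 0.457406 + 0.529794 + 0.488187 = 1.9636

1.9636 bits


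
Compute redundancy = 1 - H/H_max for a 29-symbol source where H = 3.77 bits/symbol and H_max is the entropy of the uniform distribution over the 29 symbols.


H_max = log2(K) = log2(29) = 4.858 bits/symbol. Redundancy = 1 - H/H_max = 1 - 3.77/4.858 = 1 - 0.776 = 0.224

0.224


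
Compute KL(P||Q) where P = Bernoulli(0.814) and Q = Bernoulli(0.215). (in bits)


KL = p*log2(p/q) + (1-p)*log2((1-p)/(1-q)) = 0.814*log2(0.814/0.215) + 0.186*log2(0.186/0.785) = 1.177

1.177 bits


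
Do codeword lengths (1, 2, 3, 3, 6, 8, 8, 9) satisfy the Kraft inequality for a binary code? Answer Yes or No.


Kraft sum = sum(2^(-l_i)) = 1.0254, need <= 1. Result: violated (a binary prefix-free code with these lengths cannot exist)

No


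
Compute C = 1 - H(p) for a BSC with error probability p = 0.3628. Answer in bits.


H(p) = -p*log2(p) - (1-p)*log2(1-p) = -0.3628*log2(0.3628) - 0.6372*log2(0.6372) = 0.530687 + 0.414296 = 0.945. C = 1 - H(p) = 1 - 0.945 = 0.055

0.055 bits


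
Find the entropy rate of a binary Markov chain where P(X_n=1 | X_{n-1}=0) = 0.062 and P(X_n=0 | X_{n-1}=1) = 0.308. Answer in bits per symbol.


Stationary distribution: pi_0 = p10/(p01+p10) = 0.8324, pi_1 = 0.1676. Entropy rate H' = pi_0*H(p01) + pi_1*H(p10) = 0.8324*0.3353 + 0.1676*0.8909 = 0.4284

0.4284 bits/symbol


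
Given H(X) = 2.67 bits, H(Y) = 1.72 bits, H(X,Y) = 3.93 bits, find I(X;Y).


I(X;Y) = H(X) + H(Y) - H(X,Y) = 2.67 + 1.72 - 3.93 = 0.46

0.46 bits


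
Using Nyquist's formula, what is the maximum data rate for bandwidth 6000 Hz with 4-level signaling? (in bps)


Rate = 2 * B * log2(M) = 2 * 6000 * 2.0 = 24000.0

24000.0 bps


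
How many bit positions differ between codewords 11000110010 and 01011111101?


Count differing positions: ^ . . ^ ^ . . ^ ^ ^ ^ = 7 differences

7


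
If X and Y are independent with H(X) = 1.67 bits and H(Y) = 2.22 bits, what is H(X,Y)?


For independent variables, H(X,Y) = H(X) + H(Y) = 1.67 + 2.22 = 3.89

3.89 bits


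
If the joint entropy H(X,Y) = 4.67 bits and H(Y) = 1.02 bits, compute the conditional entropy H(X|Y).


H(X|Y) = H(X,Y) - H(Y) = 4.67 - 1.02 = 3.65

3.65 bits


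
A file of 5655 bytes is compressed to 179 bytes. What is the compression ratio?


Ratio = original / compressed = 5655 / 179 = 31.5922

31.5922


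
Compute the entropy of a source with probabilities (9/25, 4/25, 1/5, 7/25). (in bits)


H = -sum(p_i * log2(p_i)). Terms: -(9/25)*log2(9/25) = 0.530615; -(4/25)*log2(4/25) = 0.423017; -(1/5)*log2(1/5) = 0.464386; -(7/25)*log2(7/25) = 0.514220. H = 0.530615 + 0.423017 + 0.464386 + 0.514220 = 1.9322

1.9322 bits


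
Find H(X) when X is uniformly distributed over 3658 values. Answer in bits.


H = log2(n) = log2(3658) = 11.8368

11.8368 bits


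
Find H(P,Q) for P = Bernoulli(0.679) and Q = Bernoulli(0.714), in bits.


H(P,Q) = -p*log2(q) - (1-p)*log2(1-q). -0.679*log2(0.714) = 0.329997; -0.321*log2(0.286) = 0.579698. H(P,Q) = 0.329997 + 0.579698 = 0.9097

0.9097 bits


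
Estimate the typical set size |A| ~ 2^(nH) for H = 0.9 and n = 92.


log2|A_typical| = nH = 92 * 0.9 = 82.8, so |A_typical| ~ 2^82.8 = 8.419e+24

8.419e+24


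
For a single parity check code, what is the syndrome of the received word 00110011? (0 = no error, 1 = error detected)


Syndrome = XOR of all bits = 0 XOR 0 XOR 1 XOR 1 XOR 0 XOR 0 XOR 1 XOR 1 = 0

0


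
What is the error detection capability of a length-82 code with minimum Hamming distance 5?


Detection capability = d_min - 1 = 5 - 1 = 4

4 errors


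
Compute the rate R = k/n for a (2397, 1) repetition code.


Rate = k/n = 1/2397

1/2397


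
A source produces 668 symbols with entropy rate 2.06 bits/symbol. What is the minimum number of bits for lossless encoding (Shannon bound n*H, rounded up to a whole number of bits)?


Minimum bits >= n * H = 668 * 2.06 = 1376.08, rounded up to a whole number of bits = 1377

1377 bits


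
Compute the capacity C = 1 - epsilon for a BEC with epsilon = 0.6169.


C = 1 - epsilon = 1 - 0.6169 = 0.3831

0.3831 bits


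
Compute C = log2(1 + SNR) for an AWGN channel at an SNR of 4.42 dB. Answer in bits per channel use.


SNR_linear = 10^(4.42/10) = 2.7669; C = log2(1 + SNR_linear) = log2(1 + 2.7669) = 1.9134

1.9134 bits/channel use


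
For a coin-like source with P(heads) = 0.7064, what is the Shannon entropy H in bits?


H = -p*log2(p) - (1-p)*log2(1-p). -0.7064*log2(0.7064) = 0.354219; -0.2936*log2(0.2936) = 0.519107. H = 0.354219 + 0.519107 = 0.8733

0.8733 bits


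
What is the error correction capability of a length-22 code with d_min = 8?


Correction capability = floor((d-1)/2) = floor((8-1)/2) = 3

3 errors


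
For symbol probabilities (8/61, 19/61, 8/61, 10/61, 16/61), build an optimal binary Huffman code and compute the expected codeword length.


Huffman construction (repeatedly merge the two least-probable nodes; each merge adds 1 bit to every symbol beneath it): 8/61 + 8/61 = 16/61; 10/61 + 16/61 = 26/61; 16/61 + 19/61 = 35/61; 26/61 + 35/61 = 1. Resulting codeword lengths (in the order the probabilities were given): (3, 2, 3, 2, 2). L_avg = sum(p_i * l_i) = 8/61*3 + 19/61*2 + 8/61*3 + 10/61*2 + 16/61*2 = 138/61 = 2.2623

2.2623 bits


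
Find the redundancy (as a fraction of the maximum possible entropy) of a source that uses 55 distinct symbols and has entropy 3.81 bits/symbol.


H_max = log2(K) = log2(55) = 5.7814 bits/symbol. Redundancy = 1 - H/H_max = 1 - 3.81/5.7814 = 1 - 0.659 = 0.341

0.341


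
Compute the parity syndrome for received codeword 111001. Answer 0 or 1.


Syndrome = XOR of all bits = 1 XOR 1 XOR 1 XOR 0 XOR 0 XOR 1 = 0

0


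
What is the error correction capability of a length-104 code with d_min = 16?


Correction capability = floor((d-1)/2) = floor((16-1)/2) = 7

7 errors


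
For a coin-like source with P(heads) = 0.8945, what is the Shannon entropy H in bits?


H = -p*log2(p) - (1-p)*log2(1-p). -0.8945*log2(0.8945) = 0.143877; -0.1055*log2(0.1055) = 0.342314. H = 0.143877 + 0.342314 = 0.4862

0.4862 bits


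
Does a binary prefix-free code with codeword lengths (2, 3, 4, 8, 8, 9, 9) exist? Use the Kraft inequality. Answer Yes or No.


Kraft sum = sum(2^(-l_i)) = 0.4492, need <= 1. Result: satisfied (a binary prefix-free code with these lengths exists)

Yes
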